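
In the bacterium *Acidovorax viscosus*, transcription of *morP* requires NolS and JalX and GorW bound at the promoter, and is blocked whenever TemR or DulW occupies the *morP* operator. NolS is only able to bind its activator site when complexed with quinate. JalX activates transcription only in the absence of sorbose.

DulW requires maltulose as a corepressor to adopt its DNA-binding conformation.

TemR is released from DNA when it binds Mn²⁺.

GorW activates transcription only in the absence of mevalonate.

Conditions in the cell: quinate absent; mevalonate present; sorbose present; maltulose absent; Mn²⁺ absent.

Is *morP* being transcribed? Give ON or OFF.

OFF

Quinate is absent, so NolS is inactive.
Sorbose is present, so JalX is inactive.
Mn²⁺ is absent, so TemR is active.
Mevalonate is present, so GorW is inactive.
Maltulose is absent, so DulW is inactive.
With repressor TemR bound, *morP* is not transcribed.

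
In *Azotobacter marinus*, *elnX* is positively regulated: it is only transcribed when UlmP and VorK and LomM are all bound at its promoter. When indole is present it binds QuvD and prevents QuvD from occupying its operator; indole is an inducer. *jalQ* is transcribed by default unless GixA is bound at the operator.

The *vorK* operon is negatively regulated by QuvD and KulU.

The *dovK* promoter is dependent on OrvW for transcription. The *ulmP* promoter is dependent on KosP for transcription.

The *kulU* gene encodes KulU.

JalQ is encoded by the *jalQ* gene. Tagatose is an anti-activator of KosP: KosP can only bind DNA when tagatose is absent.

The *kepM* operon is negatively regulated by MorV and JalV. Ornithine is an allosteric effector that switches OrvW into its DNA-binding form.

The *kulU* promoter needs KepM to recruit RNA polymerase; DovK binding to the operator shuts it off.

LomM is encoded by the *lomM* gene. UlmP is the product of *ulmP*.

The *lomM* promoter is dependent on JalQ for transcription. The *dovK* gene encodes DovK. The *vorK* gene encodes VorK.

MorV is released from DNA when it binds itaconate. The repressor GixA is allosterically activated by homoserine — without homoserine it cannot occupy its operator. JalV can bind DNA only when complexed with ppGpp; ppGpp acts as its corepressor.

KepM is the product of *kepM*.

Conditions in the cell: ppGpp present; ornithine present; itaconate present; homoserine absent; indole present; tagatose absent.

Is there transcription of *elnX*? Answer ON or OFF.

Tagatose is absent, so KosP is active.
No repressor is bound and KosP is active, so *ulmP* is transcribed.
So UlmP is produced and active.
Indole is present, so QuvD is inactive.
Itaconate is present, so MorV is inactive.
ppGpp is present, so JalV is active.
With repressor JalV bound, *kepM* is not transcribed.
So KepM is not produced.
Ornithine is present, so OrvW is active.
No repressor is bound and OrvW is active, so *dovK* is transcribed.
So DovK is produced and active.
With repressor DovK bound, *kulU* is not transcribed.
So KulU is not produced.
With no repressor bound, *vorK* is transcribed.
So VorK is produced and active.
Homoserine is absent, so GixA is inactive.
With no repressor bound, *jalQ* is transcribed.
So JalQ is produced and active.
No repressor is bound and JalQ is active, so *lomM* is transcribed.
So LomM is produced and active.
No repressor is bound and UlmP and VorK and LomM are active, so *elnX* is transcribed.

ON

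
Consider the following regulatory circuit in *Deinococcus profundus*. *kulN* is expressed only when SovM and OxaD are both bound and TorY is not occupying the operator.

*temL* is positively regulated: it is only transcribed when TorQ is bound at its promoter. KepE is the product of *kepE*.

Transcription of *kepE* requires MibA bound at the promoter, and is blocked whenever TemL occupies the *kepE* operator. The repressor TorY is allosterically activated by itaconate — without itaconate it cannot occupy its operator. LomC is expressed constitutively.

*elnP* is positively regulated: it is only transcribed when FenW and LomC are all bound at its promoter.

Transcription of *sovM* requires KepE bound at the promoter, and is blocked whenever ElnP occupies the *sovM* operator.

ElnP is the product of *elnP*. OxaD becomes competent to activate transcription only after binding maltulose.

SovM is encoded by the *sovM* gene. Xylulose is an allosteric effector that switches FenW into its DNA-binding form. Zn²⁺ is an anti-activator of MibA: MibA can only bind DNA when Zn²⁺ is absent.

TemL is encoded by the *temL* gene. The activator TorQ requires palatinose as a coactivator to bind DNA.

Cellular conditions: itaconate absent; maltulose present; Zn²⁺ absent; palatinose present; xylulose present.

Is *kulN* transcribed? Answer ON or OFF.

Xylulose is present, so FenW is active.
LomC is produced constitutively and is active.
No repressor is bound and FenW and LomC are active, so *elnP* is transcribed.
So ElnP is produced and active.
Palatinose is present, so TorQ is active.
No repressor is bound and TorQ is active, so *temL* is transcribed.
So TemL is produced and active.
Zn²⁺ is absent, so MibA is active.
With repressor TemL bound, *kepE* is not transcribed.
So KepE is not produced.
With repressor ElnP bound, *sovM* is not transcribed.
So SovM is not produced.
Maltulose is present, so OxaD is active.
Itaconate is absent, so TorY is inactive.
Required activator SovM is absent, so *kulN* is not transcribed.

OFF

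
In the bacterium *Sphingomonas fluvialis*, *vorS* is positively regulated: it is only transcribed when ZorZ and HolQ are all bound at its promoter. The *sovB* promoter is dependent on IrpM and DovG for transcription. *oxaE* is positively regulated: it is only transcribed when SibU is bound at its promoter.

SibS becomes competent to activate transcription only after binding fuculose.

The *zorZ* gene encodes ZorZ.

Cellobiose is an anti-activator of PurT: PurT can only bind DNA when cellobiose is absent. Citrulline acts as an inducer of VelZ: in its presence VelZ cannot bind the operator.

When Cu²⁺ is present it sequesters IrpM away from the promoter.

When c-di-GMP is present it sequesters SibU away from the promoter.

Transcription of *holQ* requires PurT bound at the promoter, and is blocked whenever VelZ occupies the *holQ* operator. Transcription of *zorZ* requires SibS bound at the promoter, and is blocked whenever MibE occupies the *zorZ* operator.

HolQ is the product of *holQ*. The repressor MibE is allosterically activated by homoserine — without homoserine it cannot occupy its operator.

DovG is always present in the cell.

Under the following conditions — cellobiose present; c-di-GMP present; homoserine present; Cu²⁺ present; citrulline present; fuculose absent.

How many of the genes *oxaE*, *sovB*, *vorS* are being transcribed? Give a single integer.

0

c-di-GMP is present, so SibU is inactive.
Required activator SibU is absent, so *oxaE* is not transcribed.
→ *oxaE* is OFF.
Cu²⁺ is present, so IrpM is inactive.
DovG is produced constitutively and is active.
Required activator IrpM is absent, so *sovB* is not transcribed.
→ *sovB* is OFF.
Homoserine is present, so MibE is active.
Fuculose is absent, so SibS is inactive.
With repressor MibE bound, *zorZ* is not transcribed.
So ZorZ is not produced.
Citrulline is present, so VelZ is inactive.
Cellobiose is present, so PurT is inactive.
Required activator PurT is absent, so *holQ* is not transcribed.
So HolQ is not produced.
Required activator ZorZ is absent, so *vorS* is not transcribed.
→ *vorS* is OFF.
0 of the 3 genes are transcribed.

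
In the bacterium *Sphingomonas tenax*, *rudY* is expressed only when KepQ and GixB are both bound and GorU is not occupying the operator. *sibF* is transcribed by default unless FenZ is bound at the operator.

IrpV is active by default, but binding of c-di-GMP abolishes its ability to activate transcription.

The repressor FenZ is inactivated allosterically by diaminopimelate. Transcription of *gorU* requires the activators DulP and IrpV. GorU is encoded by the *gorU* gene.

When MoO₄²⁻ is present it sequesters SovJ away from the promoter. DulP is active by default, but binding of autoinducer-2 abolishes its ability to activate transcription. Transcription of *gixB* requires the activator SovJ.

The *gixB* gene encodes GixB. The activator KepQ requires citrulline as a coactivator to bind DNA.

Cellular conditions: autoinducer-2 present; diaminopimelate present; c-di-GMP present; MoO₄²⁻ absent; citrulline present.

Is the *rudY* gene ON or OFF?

Autoinducer-2 is present, so DulP is inactive.
c-di-GMP is present, so IrpV is inactive.
Required activator DulP is absent, so *gorU* is not transcribed.
So GorU is not produced.
Citrulline is present, so KepQ is active.
MoO₄²⁻ is absent, so SovJ is active.
No repressor is bound and SovJ is active, so *gixB* is transcribed.
So GixB is produced and active.
No repressor is bound and KepQ and GixB are active, so *rudY* is transcribed.

ON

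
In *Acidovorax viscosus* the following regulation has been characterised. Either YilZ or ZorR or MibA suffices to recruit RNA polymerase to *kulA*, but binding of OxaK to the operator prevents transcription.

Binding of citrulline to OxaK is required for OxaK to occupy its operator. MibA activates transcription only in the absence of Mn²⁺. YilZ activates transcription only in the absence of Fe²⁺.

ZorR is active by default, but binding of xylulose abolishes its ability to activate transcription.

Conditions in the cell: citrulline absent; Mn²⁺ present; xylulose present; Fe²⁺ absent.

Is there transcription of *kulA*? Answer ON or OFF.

Citrulline is absent, so OxaK is inactive.
Fe²⁺ is absent, so YilZ is active.
Xylulose is present, so ZorR is inactive.
Mn²⁺ is present, so MibA is inactive.
Activator YilZ is present, so *kulA* is transcribed.

ON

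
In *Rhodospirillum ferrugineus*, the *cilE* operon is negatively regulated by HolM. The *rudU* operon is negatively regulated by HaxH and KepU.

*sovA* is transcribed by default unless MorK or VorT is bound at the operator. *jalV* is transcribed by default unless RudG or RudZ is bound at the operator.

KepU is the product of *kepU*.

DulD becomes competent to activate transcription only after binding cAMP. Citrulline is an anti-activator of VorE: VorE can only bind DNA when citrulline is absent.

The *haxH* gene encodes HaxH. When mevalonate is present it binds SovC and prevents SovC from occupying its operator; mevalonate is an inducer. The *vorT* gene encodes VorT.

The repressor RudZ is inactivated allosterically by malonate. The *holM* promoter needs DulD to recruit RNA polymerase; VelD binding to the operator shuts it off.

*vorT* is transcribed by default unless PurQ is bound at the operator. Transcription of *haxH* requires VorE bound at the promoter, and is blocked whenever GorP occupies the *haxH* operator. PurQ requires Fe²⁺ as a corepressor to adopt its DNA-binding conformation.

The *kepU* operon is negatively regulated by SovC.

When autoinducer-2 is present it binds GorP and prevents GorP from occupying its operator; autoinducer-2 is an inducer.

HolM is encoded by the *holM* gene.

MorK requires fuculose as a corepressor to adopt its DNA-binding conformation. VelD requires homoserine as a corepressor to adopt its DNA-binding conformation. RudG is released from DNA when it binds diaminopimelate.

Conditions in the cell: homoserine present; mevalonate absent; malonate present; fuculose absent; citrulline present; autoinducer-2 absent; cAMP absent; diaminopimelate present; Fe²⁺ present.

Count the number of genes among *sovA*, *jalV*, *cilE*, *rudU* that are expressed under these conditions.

4

Fuculose is absent, so MorK is inactive.
Fe²⁺ is present, so PurQ is active.
With repressor PurQ bound, *vorT* is not transcribed.
So VorT is not produced.
With no repressor bound, *sovA* is transcribed.
→ *sovA* is ON.
Diaminopimelate is present, so RudG is inactive.
Malonate is present, so RudZ is inactive.
With no repressor bound, *jalV* is transcribed.
→ *jalV* is ON.
cAMP is absent, so DulD is inactive.
Homoserine is present, so VelD is active.
With repressor VelD bound, *holM* is not transcribed.
So HolM is not produced.
With no repressor bound, *cilE* is transcribed.
→ *cilE* is ON.
Citrulline is present, so VorE is inactive.
Autoinducer-2 is absent, so GorP is active.
With repressor GorP bound, *haxH* is not transcribed.
So HaxH is not produced.
Mevalonate is absent, so SovC is active.
With repressor SovC bound, *kepU* is not transcribed.
So KepU is not produced.
With no repressor bound, *rudU* is transcribed.
→ *rudU* is ON.
4 of the 4 genes are transcribed.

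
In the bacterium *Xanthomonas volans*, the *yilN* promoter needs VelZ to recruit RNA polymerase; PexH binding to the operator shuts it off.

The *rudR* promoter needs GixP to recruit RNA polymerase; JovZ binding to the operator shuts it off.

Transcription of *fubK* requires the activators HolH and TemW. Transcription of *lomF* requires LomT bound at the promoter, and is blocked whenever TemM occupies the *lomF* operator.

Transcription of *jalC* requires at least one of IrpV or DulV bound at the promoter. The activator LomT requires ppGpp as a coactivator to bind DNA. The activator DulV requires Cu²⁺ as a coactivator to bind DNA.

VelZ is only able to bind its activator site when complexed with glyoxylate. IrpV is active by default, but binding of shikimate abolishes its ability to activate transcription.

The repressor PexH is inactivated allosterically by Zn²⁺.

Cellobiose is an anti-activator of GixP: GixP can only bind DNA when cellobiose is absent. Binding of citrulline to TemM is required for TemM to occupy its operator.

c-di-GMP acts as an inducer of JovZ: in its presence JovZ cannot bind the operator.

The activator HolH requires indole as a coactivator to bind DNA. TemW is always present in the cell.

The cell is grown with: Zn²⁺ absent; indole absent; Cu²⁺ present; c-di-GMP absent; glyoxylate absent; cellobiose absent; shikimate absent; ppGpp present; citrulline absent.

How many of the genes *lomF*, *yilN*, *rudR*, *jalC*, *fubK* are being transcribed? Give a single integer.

Citrulline is absent, so TemM is inactive.
ppGpp is present, so LomT is active.
No repressor is bound and LomT is active, so *lomF* is transcribed.
→ *lomF* is ON.
Glyoxylate is absent, so VelZ is inactive.
Zn²⁺ is absent, so PexH is active.
With repressor PexH bound, *yilN* is not transcribed.
→ *yilN* is OFF.
Cellobiose is absent, so GixP is active.
c-di-GMP is absent, so JovZ is active.
With repressor JovZ bound, *rudR* is not transcribed.
→ *rudR* is OFF.
Shikimate is absent, so IrpV is active.
Cu²⁺ is present, so DulV is active.
Activator IrpV is present, so *jalC* is transcribed.
→ *jalC* is ON.
Indole is absent, so HolH is inactive.
TemW is produced constitutively and is active.
Required activator HolH is absent, so *fubK* is not transcribed.
→ *fubK* is OFF.
2 of the 5 genes are transcribed.

2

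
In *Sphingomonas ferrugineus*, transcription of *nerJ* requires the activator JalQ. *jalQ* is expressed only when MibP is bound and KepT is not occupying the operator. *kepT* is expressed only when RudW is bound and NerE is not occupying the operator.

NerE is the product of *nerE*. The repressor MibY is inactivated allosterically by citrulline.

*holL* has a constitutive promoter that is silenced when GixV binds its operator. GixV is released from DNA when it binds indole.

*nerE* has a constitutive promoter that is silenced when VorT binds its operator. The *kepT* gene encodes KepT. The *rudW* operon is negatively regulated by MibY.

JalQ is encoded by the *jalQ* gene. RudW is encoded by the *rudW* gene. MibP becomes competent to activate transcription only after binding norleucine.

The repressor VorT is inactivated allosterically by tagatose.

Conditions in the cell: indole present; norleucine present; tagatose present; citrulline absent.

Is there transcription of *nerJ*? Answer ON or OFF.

Citrulline is absent, so MibY is active.
With repressor MibY bound, *rudW* is not transcribed.
So RudW is not produced.
Tagatose is present, so VorT is inactive.
With no repressor bound, *nerE* is transcribed.
So NerE is produced and active.
With repressor NerE bound, *kepT* is not transcribed.
So KepT is not produced.
Norleucine is present, so MibP is active.
No repressor is bound and MibP is active, so *jalQ* is transcribed.
So JalQ is produced and active.
No repressor is bound and JalQ is active, so *nerJ* is transcribed.

ON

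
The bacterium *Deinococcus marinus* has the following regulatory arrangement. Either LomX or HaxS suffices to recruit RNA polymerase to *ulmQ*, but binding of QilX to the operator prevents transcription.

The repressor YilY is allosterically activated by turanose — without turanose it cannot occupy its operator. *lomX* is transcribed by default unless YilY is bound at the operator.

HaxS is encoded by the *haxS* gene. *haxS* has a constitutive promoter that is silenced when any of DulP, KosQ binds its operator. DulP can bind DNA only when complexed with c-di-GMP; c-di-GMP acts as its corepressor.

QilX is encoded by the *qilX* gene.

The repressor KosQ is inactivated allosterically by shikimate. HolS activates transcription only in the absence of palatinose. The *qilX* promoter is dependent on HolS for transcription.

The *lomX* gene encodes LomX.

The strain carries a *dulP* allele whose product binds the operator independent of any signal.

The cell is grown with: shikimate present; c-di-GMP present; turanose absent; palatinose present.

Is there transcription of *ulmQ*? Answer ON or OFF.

ON

Turanose is absent, so YilY is inactive.
With no repressor bound, *lomX* is transcribed.
So LomX is produced and active.
Palatinose is present, so HolS is inactive.
Required activator HolS is absent, so *qilX* is not transcribed.
So QilX is not produced.
DulP is constitutively active in this strain.
Shikimate is present, so KosQ is inactive.
With repressor DulP bound, *haxS* is not transcribed.
So HaxS is not produced.
Activator LomX is present, so *ulmQ* is transcribed.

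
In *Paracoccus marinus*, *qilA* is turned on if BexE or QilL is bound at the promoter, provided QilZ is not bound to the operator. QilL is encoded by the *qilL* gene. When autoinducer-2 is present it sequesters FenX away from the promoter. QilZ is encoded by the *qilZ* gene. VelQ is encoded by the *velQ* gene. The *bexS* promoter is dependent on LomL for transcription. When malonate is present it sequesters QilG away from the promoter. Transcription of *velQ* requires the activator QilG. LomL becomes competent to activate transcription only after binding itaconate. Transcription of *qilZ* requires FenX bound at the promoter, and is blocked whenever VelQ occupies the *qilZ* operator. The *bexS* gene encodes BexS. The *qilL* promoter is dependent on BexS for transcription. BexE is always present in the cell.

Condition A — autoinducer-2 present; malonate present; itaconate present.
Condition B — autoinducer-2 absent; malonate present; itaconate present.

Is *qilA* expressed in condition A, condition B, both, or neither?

A only

Condition A:
Autoinducer-2 is present, so FenX is inactive.
Malonate is present, so QilG is inactive.
Required activator QilG is absent, so *velQ* is not transcribed.
So VelQ is not produced.
Required activator FenX is absent, so *qilZ* is not transcribed.
So QilZ is not produced.
BexE is produced constitutively and is active.
Itaconate is present, so LomL is active.
No repressor is bound and LomL is active, so *bexS* is transcribed.
So BexS is produced and active.
No repressor is bound and BexS is active, so *qilL* is transcribed.
So QilL is produced and active.
Activator BexE is present, so *qilA* is transcribed.
→ *qilA* is ON in A.
Condition B:
Autoinducer-2 is absent, so FenX is active.
Malonate is present, so QilG is inactive.
Required activator QilG is absent, so *velQ* is not transcribed.
So VelQ is not produced.
No repressor is bound and FenX is active, so *qilZ* is transcribed.
So QilZ is produced and active.
BexE is produced constitutively and is active.
Itaconate is present, so LomL is active.
No repressor is bound and LomL is active, so *bexS* is transcribed.
So BexS is produced and active.
No repressor is bound and BexS is active, so *qilL* is transcribed.
So QilL is produced and active.
With repressor QilZ bound, *qilA* is not transcribed.
→ *qilA* is OFF in B.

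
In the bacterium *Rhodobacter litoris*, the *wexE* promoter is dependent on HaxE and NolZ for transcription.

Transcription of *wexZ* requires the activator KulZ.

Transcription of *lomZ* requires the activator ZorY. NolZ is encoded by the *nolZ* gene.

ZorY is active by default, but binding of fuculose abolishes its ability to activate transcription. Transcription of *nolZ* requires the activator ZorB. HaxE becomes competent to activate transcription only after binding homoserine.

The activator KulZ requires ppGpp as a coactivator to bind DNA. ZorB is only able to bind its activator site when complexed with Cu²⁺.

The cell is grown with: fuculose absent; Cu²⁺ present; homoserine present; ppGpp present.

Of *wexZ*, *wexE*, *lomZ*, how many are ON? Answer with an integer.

ppGpp is present, so KulZ is active.
No repressor is bound and KulZ is active, so *wexZ* is transcribed.
→ *wexZ* is ON.
Homoserine is present, so HaxE is active.
Cu²⁺ is present, so ZorB is active.
No repressor is bound and ZorB is active, so *nolZ* is transcribed.
So NolZ is produced and active.
No repressor is bound and HaxE and NolZ are active, so *wexE* is transcribed.
→ *wexE* is ON.
Fuculose is absent, so ZorY is active.
No repressor is bound and ZorY is active, so *lomZ* is transcribed.
→ *lomZ* is ON.
3 of the 3 genes are transcribed.

3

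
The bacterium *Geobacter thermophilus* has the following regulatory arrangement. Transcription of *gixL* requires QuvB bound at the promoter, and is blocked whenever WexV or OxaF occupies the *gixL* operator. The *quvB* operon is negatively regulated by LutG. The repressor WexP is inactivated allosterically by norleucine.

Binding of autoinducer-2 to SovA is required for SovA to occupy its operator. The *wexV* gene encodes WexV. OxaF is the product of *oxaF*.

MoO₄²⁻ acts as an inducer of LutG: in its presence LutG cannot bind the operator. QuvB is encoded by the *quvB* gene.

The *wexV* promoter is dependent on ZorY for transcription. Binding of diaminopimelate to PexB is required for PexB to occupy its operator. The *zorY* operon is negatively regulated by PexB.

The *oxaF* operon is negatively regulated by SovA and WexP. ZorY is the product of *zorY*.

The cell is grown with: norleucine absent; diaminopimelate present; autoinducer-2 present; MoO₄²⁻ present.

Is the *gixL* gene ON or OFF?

MoO₄²⁻ is present, so LutG is inactive.
With no repressor bound, *quvB* is transcribed.
So QuvB is produced and active.
Diaminopimelate is present, so PexB is active.
With repressor PexB bound, *zorY* is not transcribed.
So ZorY is not produced.
Required activator ZorY is absent, so *wexV* is not transcribed.
So WexV is not produced.
Autoinducer-2 is present, so SovA is active.
Norleucine is absent, so WexP is active.
With repressor SovA bound, *oxaF* is not transcribed.
So OxaF is not produced.
No repressor is bound and QuvB is active, so *gixL* is transcribed.

ON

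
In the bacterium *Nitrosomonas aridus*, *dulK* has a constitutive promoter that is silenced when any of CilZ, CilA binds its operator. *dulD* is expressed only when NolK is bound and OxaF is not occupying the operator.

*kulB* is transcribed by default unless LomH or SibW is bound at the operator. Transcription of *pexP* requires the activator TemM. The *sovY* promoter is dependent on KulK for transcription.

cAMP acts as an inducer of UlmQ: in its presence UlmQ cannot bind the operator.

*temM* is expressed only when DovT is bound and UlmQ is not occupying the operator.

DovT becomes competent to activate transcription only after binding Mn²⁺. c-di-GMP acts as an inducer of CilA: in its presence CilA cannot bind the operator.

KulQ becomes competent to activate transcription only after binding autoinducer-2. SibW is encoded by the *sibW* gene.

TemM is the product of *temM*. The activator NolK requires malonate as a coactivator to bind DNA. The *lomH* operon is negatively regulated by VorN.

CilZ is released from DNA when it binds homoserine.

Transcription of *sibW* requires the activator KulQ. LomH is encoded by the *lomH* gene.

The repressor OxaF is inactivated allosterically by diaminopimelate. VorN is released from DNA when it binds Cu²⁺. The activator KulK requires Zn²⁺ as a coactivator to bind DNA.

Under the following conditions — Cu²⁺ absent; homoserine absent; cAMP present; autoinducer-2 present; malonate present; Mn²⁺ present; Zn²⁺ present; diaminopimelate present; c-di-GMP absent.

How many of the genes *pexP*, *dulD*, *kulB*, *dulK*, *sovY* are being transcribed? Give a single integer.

3

Mn²⁺ is present, so DovT is active.
cAMP is present, so UlmQ is inactive.
No repressor is bound and DovT is active, so *temM* is transcribed.
So TemM is produced and active.
No repressor is bound and TemM is active, so *pexP* is transcribed.
→ *pexP* is ON.
Malonate is present, so NolK is active.
Diaminopimelate is present, so OxaF is inactive.
No repressor is bound and NolK is active, so *dulD* is transcribed.
→ *dulD* is ON.
Cu²⁺ is absent, so VorN is active.
With repressor VorN bound, *lomH* is not transcribed.
So LomH is not produced.
Autoinducer-2 is present, so KulQ is active.
No repressor is bound and KulQ is active, so *sibW* is transcribed.
So SibW is produced and active.
With repressor SibW bound, *kulB* is not transcribed.
→ *kulB* is OFF.
Homoserine is absent, so CilZ is active.
c-di-GMP is absent, so CilA is active.
With repressor CilZ bound, *dulK* is not transcribed.
→ *dulK* is OFF.
Zn²⁺ is present, so KulK is active.
No repressor is bound and KulK is active, so *sovY* is transcribed.
→ *sovY* is ON.
3 of the 5 genes are transcribed.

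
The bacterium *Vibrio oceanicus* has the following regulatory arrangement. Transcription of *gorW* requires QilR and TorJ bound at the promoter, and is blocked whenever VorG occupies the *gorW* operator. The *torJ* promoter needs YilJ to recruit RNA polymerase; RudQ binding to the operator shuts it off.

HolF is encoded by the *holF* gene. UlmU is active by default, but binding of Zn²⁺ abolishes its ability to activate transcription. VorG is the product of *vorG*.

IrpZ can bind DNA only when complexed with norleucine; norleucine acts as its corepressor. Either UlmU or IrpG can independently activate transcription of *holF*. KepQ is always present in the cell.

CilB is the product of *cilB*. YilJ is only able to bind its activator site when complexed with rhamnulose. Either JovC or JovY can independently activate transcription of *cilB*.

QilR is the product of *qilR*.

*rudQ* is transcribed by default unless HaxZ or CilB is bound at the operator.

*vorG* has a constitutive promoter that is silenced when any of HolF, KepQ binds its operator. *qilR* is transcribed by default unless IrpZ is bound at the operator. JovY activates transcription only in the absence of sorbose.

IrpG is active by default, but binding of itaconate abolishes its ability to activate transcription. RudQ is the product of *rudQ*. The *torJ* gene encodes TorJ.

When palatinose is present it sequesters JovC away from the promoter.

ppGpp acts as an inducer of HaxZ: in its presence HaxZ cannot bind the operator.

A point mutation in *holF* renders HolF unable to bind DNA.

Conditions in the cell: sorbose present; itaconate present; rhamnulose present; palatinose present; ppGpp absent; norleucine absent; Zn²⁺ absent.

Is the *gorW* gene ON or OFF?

Norleucine is absent, so IrpZ is inactive.
With no repressor bound, *qilR* is transcribed.
So QilR is produced and active.
ppGpp is absent, so HaxZ is active.
Palatinose is present, so JovC is inactive.
Sorbose is present, so JovY is inactive.
No activator is available at the *cilB* promoter, so *cilB* is not transcribed.
So CilB is not produced.
With repressor HaxZ bound, *rudQ* is not transcribed.
So RudQ is not produced.
Rhamnulose is present, so YilJ is active.
No repressor is bound and YilJ is active, so *torJ* is transcribed.
So TorJ is produced and active.
HolF is non-functional in this strain, so it has no effect.
KepQ is produced constitutively and is active.
With repressor KepQ bound, *vorG* is not transcribed.
So VorG is not produced.
No repressor is bound and QilR and TorJ are active, so *gorW* is transcribed.

ON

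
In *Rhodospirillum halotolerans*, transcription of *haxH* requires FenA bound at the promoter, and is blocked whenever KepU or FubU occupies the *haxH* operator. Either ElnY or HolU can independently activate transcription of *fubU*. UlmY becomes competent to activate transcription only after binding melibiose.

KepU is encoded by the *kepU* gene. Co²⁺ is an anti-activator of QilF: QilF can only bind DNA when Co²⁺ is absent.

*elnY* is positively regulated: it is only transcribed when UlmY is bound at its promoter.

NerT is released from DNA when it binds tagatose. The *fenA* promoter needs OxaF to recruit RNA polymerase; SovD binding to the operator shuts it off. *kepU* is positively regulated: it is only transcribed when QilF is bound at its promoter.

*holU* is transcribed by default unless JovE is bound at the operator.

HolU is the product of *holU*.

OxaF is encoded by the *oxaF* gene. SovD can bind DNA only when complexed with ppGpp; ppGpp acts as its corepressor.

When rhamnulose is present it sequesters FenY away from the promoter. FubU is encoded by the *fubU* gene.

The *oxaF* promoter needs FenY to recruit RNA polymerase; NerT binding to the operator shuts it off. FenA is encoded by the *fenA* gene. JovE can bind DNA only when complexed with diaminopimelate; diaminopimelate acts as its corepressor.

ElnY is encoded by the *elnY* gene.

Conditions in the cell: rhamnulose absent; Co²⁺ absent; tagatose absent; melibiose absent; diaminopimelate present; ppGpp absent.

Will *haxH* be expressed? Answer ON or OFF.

Co²⁺ is absent, so QilF is active.
No repressor is bound and QilF is active, so *kepU* is transcribed.
So KepU is produced and active.
Melibiose is absent, so UlmY is inactive.
Required activator UlmY is absent, so *elnY* is not transcribed.
So ElnY is not produced.
Diaminopimelate is present, so JovE is active.
With repressor JovE bound, *holU* is not transcribed.
So HolU is not produced.
No activator is available at the *fubU* promoter, so *fubU* is not transcribed.
So FubU is not produced.
Tagatose is absent, so NerT is active.
Rhamnulose is absent, so FenY is active.
With repressor NerT bound, *oxaF* is not transcribed.
So OxaF is not produced.
ppGpp is absent, so SovD is inactive.
Required activator OxaF is absent, so *fenA* is not transcribed.
So FenA is not produced.
With repressor KepU bound, *haxH* is not transcribed.

OFF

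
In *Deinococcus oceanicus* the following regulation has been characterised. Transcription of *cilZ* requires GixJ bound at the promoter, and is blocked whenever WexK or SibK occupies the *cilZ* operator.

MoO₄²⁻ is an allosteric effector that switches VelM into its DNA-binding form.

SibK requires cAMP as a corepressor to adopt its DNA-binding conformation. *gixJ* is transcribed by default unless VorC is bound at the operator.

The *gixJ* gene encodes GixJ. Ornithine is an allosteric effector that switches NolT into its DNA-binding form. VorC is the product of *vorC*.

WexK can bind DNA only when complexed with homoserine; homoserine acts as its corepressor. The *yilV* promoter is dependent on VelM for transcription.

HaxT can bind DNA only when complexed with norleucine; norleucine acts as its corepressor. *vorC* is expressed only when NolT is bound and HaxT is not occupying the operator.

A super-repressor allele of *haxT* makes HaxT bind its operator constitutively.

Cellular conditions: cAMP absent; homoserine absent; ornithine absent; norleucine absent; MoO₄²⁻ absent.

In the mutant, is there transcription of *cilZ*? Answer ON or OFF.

Homoserine is absent, so WexK is inactive.
cAMP is absent, so SibK is inactive.
Ornithine is absent, so NolT is inactive.
HaxT is constitutively active in this strain.
With repressor HaxT bound, *vorC* is not transcribed.
So VorC is not produced.
With no repressor bound, *gixJ* is transcribed.
So GixJ is produced and active.
No repressor is bound and GixJ is active, so *cilZ* is transcribed.

ON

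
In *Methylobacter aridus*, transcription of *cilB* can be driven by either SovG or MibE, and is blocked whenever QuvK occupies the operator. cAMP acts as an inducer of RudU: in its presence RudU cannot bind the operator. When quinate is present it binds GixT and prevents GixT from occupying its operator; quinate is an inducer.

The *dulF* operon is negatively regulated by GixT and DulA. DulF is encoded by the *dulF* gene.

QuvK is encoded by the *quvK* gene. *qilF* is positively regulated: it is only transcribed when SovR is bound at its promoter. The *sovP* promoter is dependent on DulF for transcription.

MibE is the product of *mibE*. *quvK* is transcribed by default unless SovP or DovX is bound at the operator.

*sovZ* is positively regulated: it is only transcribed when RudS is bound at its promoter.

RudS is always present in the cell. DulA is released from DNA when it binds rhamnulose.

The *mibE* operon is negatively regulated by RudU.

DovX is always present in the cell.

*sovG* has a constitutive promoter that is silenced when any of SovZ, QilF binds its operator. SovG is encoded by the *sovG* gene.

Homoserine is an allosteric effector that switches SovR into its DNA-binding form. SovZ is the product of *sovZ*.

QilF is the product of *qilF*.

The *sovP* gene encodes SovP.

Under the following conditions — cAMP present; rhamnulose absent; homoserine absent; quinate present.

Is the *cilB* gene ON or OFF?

ON

Quinate is present, so GixT is inactive.
Rhamnulose is absent, so DulA is active.
With repressor DulA bound, *dulF* is not transcribed.
So DulF is not produced.
Required activator DulF is absent, so *sovP* is not transcribed.
So SovP is not produced.
DovX is produced constitutively and is active.
With repressor DovX bound, *quvK* is not transcribed.
So QuvK is not produced.
RudS is produced constitutively and is active.
No repressor is bound and RudS is active, so *sovZ* is transcribed.
So SovZ is produced and active.
Homoserine is absent, so SovR is inactive.
Required activator SovR is absent, so *qilF* is not transcribed.
So QilF is not produced.
With repressor SovZ bound, *sovG* is not transcribed.
So SovG is not produced.
cAMP is present, so RudU is inactive.
With no repressor bound, *mibE* is transcribed.
So MibE is produced and active.
Activator MibE is present, so *cilB* is transcribed.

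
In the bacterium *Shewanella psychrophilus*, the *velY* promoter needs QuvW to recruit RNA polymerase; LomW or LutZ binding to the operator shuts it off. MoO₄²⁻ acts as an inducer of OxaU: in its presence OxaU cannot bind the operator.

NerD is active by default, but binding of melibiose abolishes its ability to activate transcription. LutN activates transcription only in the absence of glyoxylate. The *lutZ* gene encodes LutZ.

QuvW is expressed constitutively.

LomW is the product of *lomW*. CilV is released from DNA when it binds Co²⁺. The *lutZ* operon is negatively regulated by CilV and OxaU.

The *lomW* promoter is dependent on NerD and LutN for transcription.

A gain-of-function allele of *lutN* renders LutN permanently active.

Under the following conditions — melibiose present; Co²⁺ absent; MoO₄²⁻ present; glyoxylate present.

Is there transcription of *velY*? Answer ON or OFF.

ON

Melibiose is present, so NerD is inactive.
LutN is constitutively active in this strain.
Required activator NerD is absent, so *lomW* is not transcribed.
So LomW is not produced.
Co²⁺ is absent, so CilV is active.
MoO₄²⁻ is present, so OxaU is inactive.
With repressor CilV bound, *lutZ* is not transcribed.
So LutZ is not produced.
QuvW is produced constitutively and is active.
No repressor is bound and QuvW is active, so *velY* is transcribed.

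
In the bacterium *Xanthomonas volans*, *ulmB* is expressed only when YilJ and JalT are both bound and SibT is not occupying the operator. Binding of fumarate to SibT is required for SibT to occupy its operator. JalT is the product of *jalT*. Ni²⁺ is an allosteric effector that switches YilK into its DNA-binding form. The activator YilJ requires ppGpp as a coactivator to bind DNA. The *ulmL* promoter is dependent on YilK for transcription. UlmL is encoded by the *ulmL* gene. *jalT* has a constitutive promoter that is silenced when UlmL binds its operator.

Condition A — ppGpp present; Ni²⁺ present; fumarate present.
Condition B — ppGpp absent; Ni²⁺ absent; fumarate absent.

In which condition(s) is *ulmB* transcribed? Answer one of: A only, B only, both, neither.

Condition A:
ppGpp is present, so YilJ is active.
Ni²⁺ is present, so YilK is active.
No repressor is bound and YilK is active, so *ulmL* is transcribed.
So UlmL is produced and active.
With repressor UlmL bound, *jalT* is not transcribed.
So JalT is not produced.
Fumarate is present, so SibT is active.
With repressor SibT bound, *ulmB* is not transcribed.
→ *ulmB* is OFF in A.
Condition B:
ppGpp is absent, so YilJ is inactive.
Ni²⁺ is absent, so YilK is inactive.
Required activator YilK is absent, so *ulmL* is not transcribed.
So UlmL is not produced.
With no repressor bound, *jalT* is transcribed.
So JalT is produced and active.
Fumarate is absent, so SibT is inactive.
Required activator YilJ is absent, so *ulmB* is not transcribed.
→ *ulmB* is OFF in B.

neither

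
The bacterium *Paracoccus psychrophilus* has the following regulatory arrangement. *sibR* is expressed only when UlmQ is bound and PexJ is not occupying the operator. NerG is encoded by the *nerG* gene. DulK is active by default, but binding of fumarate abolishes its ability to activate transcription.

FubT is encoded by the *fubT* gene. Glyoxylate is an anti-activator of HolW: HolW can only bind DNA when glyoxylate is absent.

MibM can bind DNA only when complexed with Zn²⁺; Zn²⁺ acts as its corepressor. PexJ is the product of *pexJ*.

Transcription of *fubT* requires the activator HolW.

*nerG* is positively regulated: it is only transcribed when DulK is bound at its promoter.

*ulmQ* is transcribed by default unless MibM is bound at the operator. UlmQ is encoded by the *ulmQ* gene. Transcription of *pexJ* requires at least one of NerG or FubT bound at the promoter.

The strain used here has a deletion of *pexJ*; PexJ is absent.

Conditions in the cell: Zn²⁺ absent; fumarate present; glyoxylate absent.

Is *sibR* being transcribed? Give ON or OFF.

Zn²⁺ is absent, so MibM is inactive.
With no repressor bound, *ulmQ* is transcribed.
So UlmQ is produced and active.
PexJ is non-functional in this strain, so it has no effect.
No repressor is bound and UlmQ is active, so *sibR* is transcribed.

ON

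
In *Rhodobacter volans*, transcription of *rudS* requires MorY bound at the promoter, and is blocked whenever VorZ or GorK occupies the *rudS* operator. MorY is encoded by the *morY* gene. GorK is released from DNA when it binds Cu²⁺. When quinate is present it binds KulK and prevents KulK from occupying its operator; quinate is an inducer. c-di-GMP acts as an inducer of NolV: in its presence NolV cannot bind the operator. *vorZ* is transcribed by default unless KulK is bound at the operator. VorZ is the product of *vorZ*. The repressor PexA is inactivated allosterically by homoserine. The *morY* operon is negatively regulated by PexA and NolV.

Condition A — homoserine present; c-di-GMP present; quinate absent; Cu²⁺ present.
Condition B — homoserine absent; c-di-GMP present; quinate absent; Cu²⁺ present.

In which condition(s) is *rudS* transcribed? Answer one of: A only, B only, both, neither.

Condition A:
Homoserine is present, so PexA is inactive.
c-di-GMP is present, so NolV is inactive.
With no repressor bound, *morY* is transcribed.
So MorY is produced and active.
Quinate is absent, so KulK is active.
With repressor KulK bound, *vorZ* is not transcribed.
So VorZ is not produced.
Cu²⁺ is present, so GorK is inactive.
No repressor is bound and MorY is active, so *rudS* is transcribed.
→ *rudS* is ON in A.
Condition B:
Homoserine is absent, so PexA is active.
c-di-GMP is present, so NolV is inactive.
With repressor PexA bound, *morY* is not transcribed.
So MorY is not produced.
Quinate is absent, so KulK is active.
With repressor KulK bound, *vorZ* is not transcribed.
So VorZ is not produced.
Cu²⁺ is present, so GorK is inactive.
Required activator MorY is absent, so *rudS* is not transcribed.
→ *rudS* is OFF in B.

A only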